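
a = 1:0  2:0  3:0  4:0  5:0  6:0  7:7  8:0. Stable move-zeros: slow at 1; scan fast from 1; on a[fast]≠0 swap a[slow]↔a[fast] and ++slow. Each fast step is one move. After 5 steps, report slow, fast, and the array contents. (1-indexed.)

slow=1 fast=1: a[fast]=0, fast++
slow=1 fast=2: a[fast]=0, fast++
slow=1 fast=3: a[fast]=0, fast++
slow=1 fast=4: a[fast]=0, fast++
slow=1 fast=5: a[fast]=0, fast++

slow=1, fast=6, a=[0, 0, 0, 0, 0, 0, 7, 0]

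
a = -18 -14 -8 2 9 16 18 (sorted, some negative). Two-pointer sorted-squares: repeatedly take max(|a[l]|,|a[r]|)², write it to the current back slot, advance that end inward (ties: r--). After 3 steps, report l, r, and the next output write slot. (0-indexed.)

[0,6] |-18|<=|18| out[6]=324 → r--
[0,5] |-18|>|16| out[5]=324 → l++
[1,5] |-14|<=|16| out[4]=256 → r--

l=1, r=4, next write slot=3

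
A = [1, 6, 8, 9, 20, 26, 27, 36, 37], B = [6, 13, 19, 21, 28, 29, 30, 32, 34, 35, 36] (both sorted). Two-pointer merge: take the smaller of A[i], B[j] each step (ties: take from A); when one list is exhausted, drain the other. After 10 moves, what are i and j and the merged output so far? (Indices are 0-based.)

i=6, j=4, merged so far=[1, 6, 6, 8, 9, 13, 19, 20, 21, 26]

[i=0,j=0] A[i]=1<=B[j]=6 take 1 → i++
[i=1,j=0] A[i]=6<=B[j]=6 take 6 → i++
[i=2,j=0] A[i]=8>B[j]=6 take 6 → j++
[i=2,j=1] A[i]=8<=B[j]=13 take 8 → i++
[i=3,j=1] A[i]=9<=B[j]=13 take 9 → i++
[i=4,j=1] A[i]=20>B[j]=13 take 13 → j++
[i=4,j=2] A[i]=20>B[j]=19 take 19 → j++
[i=4,j=3] A[i]=20<=B[j]=21 take 20 → i++
[i=5,j=3] A[i]=26>B[j]=21 take 21 → j++
[i=5,j=4] A[i]=26<=B[j]=28 take 26 → i++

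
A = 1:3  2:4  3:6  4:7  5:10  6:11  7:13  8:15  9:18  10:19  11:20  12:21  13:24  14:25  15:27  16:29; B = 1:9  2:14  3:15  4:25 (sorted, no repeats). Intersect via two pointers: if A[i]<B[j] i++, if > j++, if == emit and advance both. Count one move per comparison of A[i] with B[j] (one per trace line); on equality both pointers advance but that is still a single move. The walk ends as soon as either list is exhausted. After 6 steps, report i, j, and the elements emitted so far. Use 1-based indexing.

i=6, j=2, emitted=[]

i=1 j=1: 3<9, i++
i=2 j=1: 4<9, i++
i=3 j=1: 6<9, i++
i=4 j=1: 7<9, i++
i=5 j=1: 10>9, j++
i=5 j=2: 10<14, i++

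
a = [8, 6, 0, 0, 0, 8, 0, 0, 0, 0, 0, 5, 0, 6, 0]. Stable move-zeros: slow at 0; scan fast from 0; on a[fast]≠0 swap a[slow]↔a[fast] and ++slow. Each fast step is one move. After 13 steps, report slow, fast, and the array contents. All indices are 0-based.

slow=4, fast=13, a=[8, 6, 8, 5, 0, 0, 0, 0, 0, 0, 0, 0, 0, 6, 0]

(s=0,f=0) a[fast]=8≠0 swap→a[0]=8 → slow++,fast++
(s=1,f=1) a[fast]=6≠0 swap→a[1]=6 → slow++,fast++
(s=2,f=2) a[fast]=0 → fast++
(s=2,f=3) a[fast]=0 → fast++
(s=2,f=4) a[fast]=0 → fast++
(s=2,f=5) a[fast]=8≠0 swap→a[2]=8 → slow++,fast++
(s=3,f=6) a[fast]=0 → fast++
(s=3,f=7) a[fast]=0 → fast++
(s=3,f=8) a[fast]=0 → fast++
(s=3,f=9) a[fast]=0 → fast++
(s=3,f=10) a[fast]=0 → fast++
(s=3,f=11) a[fast]=5≠0 swap→a[3]=5 → slow++,fast++
(s=4,f=12) a[fast]=0 → fast++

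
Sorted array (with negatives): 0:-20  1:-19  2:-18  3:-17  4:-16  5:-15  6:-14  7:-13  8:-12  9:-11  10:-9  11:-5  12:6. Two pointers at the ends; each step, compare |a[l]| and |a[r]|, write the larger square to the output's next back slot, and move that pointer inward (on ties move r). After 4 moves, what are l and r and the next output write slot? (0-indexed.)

l=4, r=12, next write slot=8

l=0 r=12: |-20|>|6| out[12]=400, l++
l=1 r=12: |-19|>|6| out[11]=361, l++
l=2 r=12: |-18|>|6| out[10]=324, l++
l=3 r=12: |-17|>|6| out[9]=289, l++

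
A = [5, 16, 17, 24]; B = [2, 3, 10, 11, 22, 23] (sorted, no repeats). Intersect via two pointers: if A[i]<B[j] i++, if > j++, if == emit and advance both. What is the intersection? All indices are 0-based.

intersection = []

i=0 j=0: 5>2, j++
i=0 j=1: 5>3, j++
i=0 j=2: 5<10, i++
i=1 j=2: 16>10, j++
i=1 j=3: 16>11, j++
i=1 j=4: 16<22, i++
i=2 j=4: 17<22, i++
i=3 j=4: 24>22, j++
i=3 j=5: 24>23, j++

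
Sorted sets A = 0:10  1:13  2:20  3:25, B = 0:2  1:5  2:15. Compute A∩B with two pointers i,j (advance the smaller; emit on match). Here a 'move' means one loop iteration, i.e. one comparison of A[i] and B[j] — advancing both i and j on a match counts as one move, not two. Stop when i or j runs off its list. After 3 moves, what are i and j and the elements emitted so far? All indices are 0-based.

[i=0,j=0] 10>2 → j++
[i=0,j=1] 10>5 → j++
[i=0,j=2] 10<15 → i++

i=1, j=2, emitted=[]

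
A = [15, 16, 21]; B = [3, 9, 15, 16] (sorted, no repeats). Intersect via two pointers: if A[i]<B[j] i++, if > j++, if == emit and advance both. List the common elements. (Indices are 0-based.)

i=0 j=0: 15>3, j++
i=0 j=1: 15>9, j++
i=0 j=2: 15==15 emit, i++,j++
i=1 j=3: 16==16 emit, i++,j++

intersection = [15, 16]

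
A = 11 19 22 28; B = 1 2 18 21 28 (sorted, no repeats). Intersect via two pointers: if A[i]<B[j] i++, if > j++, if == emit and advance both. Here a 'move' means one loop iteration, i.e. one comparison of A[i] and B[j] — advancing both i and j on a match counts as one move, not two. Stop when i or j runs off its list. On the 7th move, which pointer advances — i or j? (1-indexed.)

i=1 j=1: 11>1, j++
i=1 j=2: 11>2, j++
i=1 j=3: 11<18, i++
i=2 j=3: 19>18, j++
i=2 j=4: 19<21, i++
i=3 j=4: 22>21, j++
i=3 j=5: 22<28, i++

i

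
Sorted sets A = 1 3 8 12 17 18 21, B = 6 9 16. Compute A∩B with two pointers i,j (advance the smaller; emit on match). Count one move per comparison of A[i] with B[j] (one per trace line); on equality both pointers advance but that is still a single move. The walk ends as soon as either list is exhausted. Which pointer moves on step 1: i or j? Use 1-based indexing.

i

[i=1,j=1] 1<6 → i++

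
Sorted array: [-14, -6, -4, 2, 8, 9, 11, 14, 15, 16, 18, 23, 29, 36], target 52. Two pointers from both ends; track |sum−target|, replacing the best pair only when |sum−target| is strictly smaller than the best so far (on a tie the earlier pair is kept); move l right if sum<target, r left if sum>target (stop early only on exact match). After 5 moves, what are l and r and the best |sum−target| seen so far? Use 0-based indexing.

l=5, r=13, best |Δ|=8

[0,13] -14+36=22 d=30 * → l++
[1,13] -6+36=30 d=22 * → l++
[2,13] -4+36=32 d=20 * → l++
[3,13] 2+36=38 d=14 * → l++
[4,13] 8+36=44 d=8 * → l++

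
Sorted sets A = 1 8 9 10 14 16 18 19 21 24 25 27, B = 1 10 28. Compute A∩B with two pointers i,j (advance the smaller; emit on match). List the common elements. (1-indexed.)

[i=1,j=1] 1==1 emit → i++,j++
[i=2,j=2] 8<10 → i++
[i=3,j=2] 9<10 → i++
[i=4,j=2] 10==10 emit → i++,j++
[i=5,j=3] 14<28 → i++
[i=6,j=3] 16<28 → i++
[i=7,j=3] 18<28 → i++
[i=8,j=3] 19<28 → i++
[i=9,j=3] 21<28 → i++
[i=10,j=3] 24<28 → i++
[i=11,j=3] 25<28 → i++
[i=12,j=3] 27<28 → i++

intersection = [1, 10]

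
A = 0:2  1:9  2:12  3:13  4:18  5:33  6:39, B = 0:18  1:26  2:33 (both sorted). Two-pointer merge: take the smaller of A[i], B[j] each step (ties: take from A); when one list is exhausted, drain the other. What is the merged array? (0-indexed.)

i=0 j=0: A[i]=2<=B[j]=18 take 2, i++
i=1 j=0: A[i]=9<=B[j]=18 take 9, i++
i=2 j=0: A[i]=12<=B[j]=18 take 12, i++
i=3 j=0: A[i]=13<=B[j]=18 take 13, i++
i=4 j=0: A[i]=18<=B[j]=18 take 18, i++
i=5 j=0: A[i]=33>B[j]=18 take 18, j++
i=5 j=1: A[i]=33>B[j]=26 take 26, j++
i=5 j=2: A[i]=33<=B[j]=33 take 33, i++
i=6 j=2: A[i]=39>B[j]=33 take 33, j++
i=6 j=3: B done, take A[i]=39, i++

[2, 9, 12, 13, 18, 18, 26, 33, 33, 39]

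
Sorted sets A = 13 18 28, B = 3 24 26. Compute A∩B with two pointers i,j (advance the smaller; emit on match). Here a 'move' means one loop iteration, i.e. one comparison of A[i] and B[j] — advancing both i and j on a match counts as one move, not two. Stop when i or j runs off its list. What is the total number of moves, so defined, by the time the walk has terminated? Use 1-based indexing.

[i=1,j=1] 13>3 → j++
[i=1,j=2] 13<24 → i++
[i=2,j=2] 18<24 → i++
[i=3,j=2] 28>24 → j++
[i=3,j=3] 28>26 → j++

5 moves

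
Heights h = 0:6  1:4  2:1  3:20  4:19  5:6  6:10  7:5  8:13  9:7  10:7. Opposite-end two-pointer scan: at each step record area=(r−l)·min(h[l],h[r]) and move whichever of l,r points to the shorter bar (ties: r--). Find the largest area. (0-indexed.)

[0,10] min(6,7)*10=60 best=60 * → l++
[1,10] min(4,7)*9=36 best=60 → l++
[2,10] min(1,7)*8=8 best=60 → l++
[3,10] min(20,7)*7=49 best=60 → r--
[3,9] min(20,7)*6=42 best=60 → r--
[3,8] min(20,13)*5=65 best=65 * → r--
[3,7] min(20,5)*4=20 best=65 → r--
[3,6] min(20,10)*3=30 best=65 → r--
[3,5] min(20,6)*2=12 best=65 → r--
[3,4] min(20,19)*1=19 best=65 → r--

max area = 65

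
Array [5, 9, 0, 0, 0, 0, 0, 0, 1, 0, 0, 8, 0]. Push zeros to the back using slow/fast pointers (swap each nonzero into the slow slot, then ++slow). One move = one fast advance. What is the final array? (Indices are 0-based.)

[5, 9, 1, 8, 0, 0, 0, 0, 0, 0, 0, 0, 0]

slow=0 fast=0: a[fast]=5≠0 swap→a[0]=5, slow++,fast++
slow=1 fast=1: a[fast]=9≠0 swap→a[1]=9, slow++,fast++
slow=2 fast=2: a[fast]=0, fast++
slow=2 fast=3: a[fast]=0, fast++
slow=2 fast=4: a[fast]=0, fast++
slow=2 fast=5: a[fast]=0, fast++
slow=2 fast=6: a[fast]=0, fast++
slow=2 fast=7: a[fast]=0, fast++
slow=2 fast=8: a[fast]=1≠0 swap→a[2]=1, slow++,fast++
slow=3 fast=9: a[fast]=0, fast++
slow=3 fast=10: a[fast]=0, fast++
slow=3 fast=11: a[fast]=8≠0 swap→a[3]=8, slow++,fast++
slow=4 fast=12: a[fast]=0, fast++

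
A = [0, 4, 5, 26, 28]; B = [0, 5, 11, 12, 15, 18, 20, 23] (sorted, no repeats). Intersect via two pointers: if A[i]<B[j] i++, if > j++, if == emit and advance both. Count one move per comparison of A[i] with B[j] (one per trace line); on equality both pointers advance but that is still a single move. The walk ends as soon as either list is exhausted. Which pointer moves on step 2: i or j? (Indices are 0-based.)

i=0 j=0: 0==0 emit, i++,j++
i=1 j=1: 4<5, i++

i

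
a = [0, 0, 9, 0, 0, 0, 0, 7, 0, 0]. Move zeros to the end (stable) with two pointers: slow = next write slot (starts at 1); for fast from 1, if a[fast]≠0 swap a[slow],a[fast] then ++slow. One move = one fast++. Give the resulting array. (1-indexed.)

slow=1 fast=1: a[fast]=0, fast++
slow=1 fast=2: a[fast]=0, fast++
slow=1 fast=3: a[fast]=9≠0 swap→a[1]=9, slow++,fast++
slow=2 fast=4: a[fast]=0, fast++
slow=2 fast=5: a[fast]=0, fast++
slow=2 fast=6: a[fast]=0, fast++
slow=2 fast=7: a[fast]=0, fast++
slow=2 fast=8: a[fast]=7≠0 swap→a[2]=7, slow++,fast++
slow=3 fast=9: a[fast]=0, fast++
slow=3 fast=10: a[fast]=0, fast++

[9, 7, 0, 0, 0, 0, 0, 0, 0, 0]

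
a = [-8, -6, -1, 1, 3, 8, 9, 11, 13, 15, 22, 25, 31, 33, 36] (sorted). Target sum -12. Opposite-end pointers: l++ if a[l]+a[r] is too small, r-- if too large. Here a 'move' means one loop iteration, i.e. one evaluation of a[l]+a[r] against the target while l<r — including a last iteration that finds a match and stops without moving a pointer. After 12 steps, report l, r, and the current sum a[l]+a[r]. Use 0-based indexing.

l=0, r=2, sum=-9

l=0 r=14: -8+36=28 >-12, r--
l=0 r=13: -8+33=25 >-12, r--
l=0 r=12: -8+31=23 >-12, r--
l=0 r=11: -8+25=17 >-12, r--
l=0 r=10: -8+22=14 >-12, r--
l=0 r=9: -8+15=7 >-12, r--
l=0 r=8: -8+13=5 >-12, r--
l=0 r=7: -8+11=3 >-12, r--
l=0 r=6: -8+9=1 >-12, r--
l=0 r=5: -8+8=0 >-12, r--
l=0 r=4: -8+3=-5 >-12, r--
l=0 r=3: -8+1=-7 >-12, r--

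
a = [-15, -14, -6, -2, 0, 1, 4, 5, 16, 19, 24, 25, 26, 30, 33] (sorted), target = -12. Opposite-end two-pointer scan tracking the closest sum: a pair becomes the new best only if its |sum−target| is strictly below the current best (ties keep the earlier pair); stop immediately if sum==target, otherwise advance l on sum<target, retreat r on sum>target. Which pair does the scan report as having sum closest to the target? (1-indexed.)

pair (-15, 4) with sum -11 (|Δ|=1)

[1,15] -15+33=18 d=30 * → r--
[1,14] -15+30=15 d=27 * → r--
[1,13] -15+26=11 d=23 * → r--
[1,12] -15+25=10 d=22 * → r--
[1,11] -15+24=9 d=21 * → r--
[1,10] -15+19=4 d=16 * → r--
[1,9] -15+16=1 d=13 * → r--
[1,8] -15+5=-10 d=2 * → r--
[1,7] -15+4=-11 d=1 * → r--
[1,6] -15+1=-14 d=2 → l++
[2,6] -14+1=-13 d=1 → l++
[3,6] -6+1=-5 d=7 → r--
[3,5] -6+0=-6 d=6 → r--
[3,4] -6+-2=-8 d=4 → r--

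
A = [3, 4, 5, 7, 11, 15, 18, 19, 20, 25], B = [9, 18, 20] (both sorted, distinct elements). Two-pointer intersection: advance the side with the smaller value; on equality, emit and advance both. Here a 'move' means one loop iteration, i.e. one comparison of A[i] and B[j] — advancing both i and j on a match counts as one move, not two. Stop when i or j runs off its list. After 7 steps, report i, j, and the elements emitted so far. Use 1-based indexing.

[i=1,j=1] 3<9 → i++
[i=2,j=1] 4<9 → i++
[i=3,j=1] 5<9 → i++
[i=4,j=1] 7<9 → i++
[i=5,j=1] 11>9 → j++
[i=5,j=2] 11<18 → i++
[i=6,j=2] 15<18 → i++

i=7, j=2, emitted=[]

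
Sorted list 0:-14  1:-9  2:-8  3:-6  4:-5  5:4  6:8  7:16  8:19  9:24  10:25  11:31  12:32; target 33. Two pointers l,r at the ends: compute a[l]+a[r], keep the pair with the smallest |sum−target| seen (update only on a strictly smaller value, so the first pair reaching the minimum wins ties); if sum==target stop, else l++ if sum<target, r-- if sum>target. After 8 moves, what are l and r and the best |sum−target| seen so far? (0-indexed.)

l=6, r=10, best |Δ|=2

[0,12] -14+32=18 d=15 * → l++
[1,12] -9+32=23 d=10 * → l++
[2,12] -8+32=24 d=9 * → l++
[3,12] -6+32=26 d=7 * → l++
[4,12] -5+32=27 d=6 * → l++
[5,12] 4+32=36 d=3 * → r--
[5,11] 4+31=35 d=2 * → r--
[5,10] 4+25=29 d=4 → l++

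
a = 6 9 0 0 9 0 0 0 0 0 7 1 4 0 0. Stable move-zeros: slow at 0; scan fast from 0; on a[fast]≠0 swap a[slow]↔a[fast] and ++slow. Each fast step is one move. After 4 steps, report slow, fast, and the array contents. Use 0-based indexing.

slow=0 fast=0: a[fast]=6≠0 swap→a[0]=6, slow++,fast++
slow=1 fast=1: a[fast]=9≠0 swap→a[1]=9, slow++,fast++
slow=2 fast=2: a[fast]=0, fast++
slow=2 fast=3: a[fast]=0, fast++

slow=2, fast=4, a=[6, 9, 0, 0, 9, 0, 0, 0, 0, 0, 7, 1, 4, 0, 0]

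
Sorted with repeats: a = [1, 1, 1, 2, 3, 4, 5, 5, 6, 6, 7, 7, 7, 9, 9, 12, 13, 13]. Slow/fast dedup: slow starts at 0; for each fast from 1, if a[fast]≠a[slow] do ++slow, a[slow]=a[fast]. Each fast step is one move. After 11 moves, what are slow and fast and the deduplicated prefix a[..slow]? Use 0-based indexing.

slow=0 fast=1: a[fast]=1=a[slow] dup, fast++
slow=0 fast=2: a[fast]=1=a[slow] dup, fast++
slow=0 fast=3: a[fast]=2≠a[slow]=1 write a[1]=2, slow++,fast++
slow=1 fast=4: a[fast]=3≠a[slow]=2 write a[2]=3, slow++,fast++
slow=2 fast=5: a[fast]=4≠a[slow]=3 write a[3]=4, slow++,fast++
slow=3 fast=6: a[fast]=5≠a[slow]=4 write a[4]=5, slow++,fast++
slow=4 fast=7: a[fast]=5=a[slow] dup, fast++
slow=4 fast=8: a[fast]=6≠a[slow]=5 write a[5]=6, slow++,fast++
slow=5 fast=9: a[fast]=6=a[slow] dup, fast++
slow=5 fast=10: a[fast]=7≠a[slow]=6 write a[6]=7, slow++,fast++
slow=6 fast=11: a[fast]=7=a[slow] dup, fast++

slow=6, fast=12, prefix=[1, 2, 3, 4, 5, 6, 7]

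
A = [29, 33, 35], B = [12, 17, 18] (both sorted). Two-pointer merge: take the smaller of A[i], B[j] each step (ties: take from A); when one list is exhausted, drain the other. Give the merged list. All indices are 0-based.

i=0 j=0: A[i]=29>B[j]=12 take 12, j++
i=0 j=1: A[i]=29>B[j]=17 take 17, j++
i=0 j=2: A[i]=29>B[j]=18 take 18, j++
i=0 j=3: B done, take A[i]=29, i++
i=1 j=3: B done, take A[i]=33, i++
i=2 j=3: B done, take A[i]=35, i++

[12, 17, 18, 29, 33, 35]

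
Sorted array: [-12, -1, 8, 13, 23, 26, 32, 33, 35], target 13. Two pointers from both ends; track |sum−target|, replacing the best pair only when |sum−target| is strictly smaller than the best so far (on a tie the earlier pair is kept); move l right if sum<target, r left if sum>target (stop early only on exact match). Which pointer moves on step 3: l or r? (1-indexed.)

l=1 r=9: -12+35=23 d=10 *, r--
l=1 r=8: -12+33=21 d=8 *, r--
l=1 r=7: -12+32=20 d=7 *, r--

r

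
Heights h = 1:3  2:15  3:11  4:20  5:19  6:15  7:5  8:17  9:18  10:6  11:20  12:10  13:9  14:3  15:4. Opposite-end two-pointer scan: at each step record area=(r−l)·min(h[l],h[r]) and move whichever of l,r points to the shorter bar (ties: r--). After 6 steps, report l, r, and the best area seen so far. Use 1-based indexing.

l=3, r=11, best area=135

[1,15] min(3,4)*14=42 best=42 * → l++
[2,15] min(15,4)*13=52 best=52 * → r--
[2,14] min(15,3)*12=36 best=52 → r--
[2,13] min(15,9)*11=99 best=99 * → r--
[2,12] min(15,10)*10=100 best=100 * → r--
[2,11] min(15,20)*9=135 best=135 * → l++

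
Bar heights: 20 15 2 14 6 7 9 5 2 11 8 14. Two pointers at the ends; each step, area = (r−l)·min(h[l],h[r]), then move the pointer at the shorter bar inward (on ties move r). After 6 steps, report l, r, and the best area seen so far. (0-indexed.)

l=0 r=11: min(20,14)*11=154 best=154 *, r--
l=0 r=10: min(20,8)*10=80 best=154, r--
l=0 r=9: min(20,11)*9=99 best=154, r--
l=0 r=8: min(20,2)*8=16 best=154, r--
l=0 r=7: min(20,5)*7=35 best=154, r--
l=0 r=6: min(20,9)*6=54 best=154, r--

l=0, r=5, best area=154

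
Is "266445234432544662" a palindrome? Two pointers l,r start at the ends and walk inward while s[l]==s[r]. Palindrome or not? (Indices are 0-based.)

[0,17] '2'=='2' → l++,r--
[1,16] '6'=='6' → l++,r--
[2,15] '6'=='6' → l++,r--
[3,14] '4'=='4' → l++,r--
[4,13] '4'=='4' → l++,r--
[5,12] '5'=='5' → l++,r--
[6,11] '2'=='2' → l++,r--
[7,10] '3'=='3' → l++,r--
[8,9] '4'=='4' → l++,r--

palindrome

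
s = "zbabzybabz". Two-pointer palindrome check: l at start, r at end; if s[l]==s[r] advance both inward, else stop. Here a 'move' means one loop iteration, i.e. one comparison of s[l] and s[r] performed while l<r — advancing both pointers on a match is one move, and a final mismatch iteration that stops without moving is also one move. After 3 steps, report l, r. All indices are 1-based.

l=1 r=10: 'z'=='z', l++,r--
l=2 r=9: 'b'=='b', l++,r--
l=3 r=8: 'a'=='a', l++,r--

l=4, r=7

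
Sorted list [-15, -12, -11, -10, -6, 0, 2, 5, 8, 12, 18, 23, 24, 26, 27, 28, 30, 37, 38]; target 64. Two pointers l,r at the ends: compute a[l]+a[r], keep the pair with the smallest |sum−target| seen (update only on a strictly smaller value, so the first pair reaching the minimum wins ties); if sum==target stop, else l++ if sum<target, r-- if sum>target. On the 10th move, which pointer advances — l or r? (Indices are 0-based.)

[0,18] -15+38=23 d=41 * → l++
[1,18] -12+38=26 d=38 * → l++
[2,18] -11+38=27 d=37 * → l++
[3,18] -10+38=28 d=36 * → l++
[4,18] -6+38=32 d=32 * → l++
[5,18] 0+38=38 d=26 * → l++
[6,18] 2+38=40 d=24 * → l++
[7,18] 5+38=43 d=21 * → l++
[8,18] 8+38=46 d=18 * → l++
[9,18] 12+38=50 d=14 * → l++

l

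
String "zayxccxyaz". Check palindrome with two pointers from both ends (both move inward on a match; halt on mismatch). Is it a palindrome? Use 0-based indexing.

l=0 r=9: 'z'=='z', l++,r--
l=1 r=8: 'a'=='a', l++,r--
l=2 r=7: 'y'=='y', l++,r--
l=3 r=6: 'x'=='x', l++,r--
l=4 r=5: 'c'=='c', l++,r--

palindrome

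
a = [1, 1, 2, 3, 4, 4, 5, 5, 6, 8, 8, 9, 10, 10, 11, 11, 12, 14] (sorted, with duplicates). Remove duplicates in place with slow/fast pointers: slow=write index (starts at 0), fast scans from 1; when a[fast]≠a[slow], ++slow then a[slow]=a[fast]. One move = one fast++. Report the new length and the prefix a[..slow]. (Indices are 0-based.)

length 12; prefix = [1, 2, 3, 4, 5, 6, 8, 9, 10, 11, 12, 14]

slow=0 fast=1: a[fast]=1=a[slow] dup, fast++
slow=0 fast=2: a[fast]=2≠a[slow]=1 write a[1]=2, slow++,fast++
slow=1 fast=3: a[fast]=3≠a[slow]=2 write a[2]=3, slow++,fast++
slow=2 fast=4: a[fast]=4≠a[slow]=3 write a[3]=4, slow++,fast++
slow=3 fast=5: a[fast]=4=a[slow] dup, fast++
slow=3 fast=6: a[fast]=5≠a[slow]=4 write a[4]=5, slow++,fast++
slow=4 fast=7: a[fast]=5=a[slow] dup, fast++
slow=4 fast=8: a[fast]=6≠a[slow]=5 write a[5]=6, slow++,fast++
slow=5 fast=9: a[fast]=8≠a[slow]=6 write a[6]=8, slow++,fast++
slow=6 fast=10: a[fast]=8=a[slow] dup, fast++
slow=6 fast=11: a[fast]=9≠a[slow]=8 write a[7]=9, slow++,fast++
slow=7 fast=12: a[fast]=10≠a[slow]=9 write a[8]=10, slow++,fast++
slow=8 fast=13: a[fast]=10=a[slow] dup, fast++
slow=8 fast=14: a[fast]=11≠a[slow]=10 write a[9]=11, slow++,fast++
slow=9 fast=15: a[fast]=11=a[slow] dup, fast++
slow=9 fast=16: a[fast]=12≠a[slow]=11 write a[10]=12, slow++,fast++
slow=10 fast=17: a[fast]=14≠a[slow]=12 write a[11]=14, slow++,fast++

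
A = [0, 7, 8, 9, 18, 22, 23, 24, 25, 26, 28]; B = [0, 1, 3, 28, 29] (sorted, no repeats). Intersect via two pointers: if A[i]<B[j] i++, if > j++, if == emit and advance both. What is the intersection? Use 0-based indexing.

intersection = [0, 28]

[i=0,j=0] 0==0 emit → i++,j++
[i=1,j=1] 7>1 → j++
[i=1,j=2] 7>3 → j++
[i=1,j=3] 7<28 → i++
[i=2,j=3] 8<28 → i++
[i=3,j=3] 9<28 → i++
[i=4,j=3] 18<28 → i++
[i=5,j=3] 22<28 → i++
[i=6,j=3] 23<28 → i++
[i=7,j=3] 24<28 → i++
[i=8,j=3] 25<28 → i++
[i=9,j=3] 26<28 → i++
[i=10,j=3] 28==28 emit → i++,j++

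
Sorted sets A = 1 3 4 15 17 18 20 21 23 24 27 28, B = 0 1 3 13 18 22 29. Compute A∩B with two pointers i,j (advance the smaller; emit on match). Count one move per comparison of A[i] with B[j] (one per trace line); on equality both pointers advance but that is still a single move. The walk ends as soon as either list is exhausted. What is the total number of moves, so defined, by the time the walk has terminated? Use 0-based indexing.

i=0 j=0: 1>0, j++
i=0 j=1: 1==1 emit, i++,j++
i=1 j=2: 3==3 emit, i++,j++
i=2 j=3: 4<13, i++
i=3 j=3: 15>13, j++
i=3 j=4: 15<18, i++
i=4 j=4: 17<18, i++
i=5 j=4: 18==18 emit, i++,j++
i=6 j=5: 20<22, i++
i=7 j=5: 21<22, i++
i=8 j=5: 23>22, j++
i=8 j=6: 23<29, i++
i=9 j=6: 24<29, i++
i=10 j=6: 27<29, i++
i=11 j=6: 28<29, i++

15 moves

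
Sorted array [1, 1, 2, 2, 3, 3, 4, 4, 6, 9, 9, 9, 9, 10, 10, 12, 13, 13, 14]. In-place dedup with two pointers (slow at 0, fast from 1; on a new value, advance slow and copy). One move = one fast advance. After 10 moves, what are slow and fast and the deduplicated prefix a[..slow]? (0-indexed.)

slow=5, fast=11, prefix=[1, 2, 3, 4, 6, 9]

(s=0,f=1) a[fast]=1=a[slow] dup → fast++
(s=0,f=2) a[fast]=2≠a[slow]=1 write a[1]=2 → slow++,fast++
(s=1,f=3) a[fast]=2=a[slow] dup → fast++
(s=1,f=4) a[fast]=3≠a[slow]=2 write a[2]=3 → slow++,fast++
(s=2,f=5) a[fast]=3=a[slow] dup → fast++
(s=2,f=6) a[fast]=4≠a[slow]=3 write a[3]=4 → slow++,fast++
(s=3,f=7) a[fast]=4=a[slow] dup → fast++
(s=3,f=8) a[fast]=6≠a[slow]=4 write a[4]=6 → slow++,fast++
(s=4,f=9) a[fast]=9≠a[slow]=6 write a[5]=9 → slow++,fast++
(s=5,f=10) a[fast]=9=a[slow] dup → fast++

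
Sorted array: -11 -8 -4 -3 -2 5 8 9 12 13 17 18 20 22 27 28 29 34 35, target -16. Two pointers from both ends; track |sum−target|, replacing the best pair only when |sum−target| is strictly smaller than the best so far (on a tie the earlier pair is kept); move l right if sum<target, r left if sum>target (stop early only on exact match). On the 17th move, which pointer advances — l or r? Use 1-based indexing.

r

l=1 r=19: -11+35=24 d=40 *, r--
l=1 r=18: -11+34=23 d=39 *, r--
l=1 r=17: -11+29=18 d=34 *, r--
l=1 r=16: -11+28=17 d=33 *, r--
l=1 r=15: -11+27=16 d=32 *, r--
l=1 r=14: -11+22=11 d=27 *, r--
l=1 r=13: -11+20=9 d=25 *, r--
l=1 r=12: -11+18=7 d=23 *, r--
l=1 r=11: -11+17=6 d=22 *, r--
l=1 r=10: -11+13=2 d=18 *, r--
l=1 r=9: -11+12=1 d=17 *, r--
l=1 r=8: -11+9=-2 d=14 *, r--
l=1 r=7: -11+8=-3 d=13 *, r--
l=1 r=6: -11+5=-6 d=10 *, r--
l=1 r=5: -11+-2=-13 d=3 *, r--
l=1 r=4: -11+-3=-14 d=2 *, r--
l=1 r=3: -11+-4=-15 d=1 *, r--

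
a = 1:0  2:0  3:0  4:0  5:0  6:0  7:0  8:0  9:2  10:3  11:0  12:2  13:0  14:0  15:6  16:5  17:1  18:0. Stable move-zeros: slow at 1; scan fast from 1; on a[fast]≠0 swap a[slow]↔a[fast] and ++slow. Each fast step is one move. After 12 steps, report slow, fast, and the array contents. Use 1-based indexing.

slow=1 fast=1: a[fast]=0, fast++
slow=1 fast=2: a[fast]=0, fast++
slow=1 fast=3: a[fast]=0, fast++
slow=1 fast=4: a[fast]=0, fast++
slow=1 fast=5: a[fast]=0, fast++
slow=1 fast=6: a[fast]=0, fast++
slow=1 fast=7: a[fast]=0, fast++
slow=1 fast=8: a[fast]=0, fast++
slow=1 fast=9: a[fast]=2≠0 swap→a[1]=2, slow++,fast++
slow=2 fast=10: a[fast]=3≠0 swap→a[2]=3, slow++,fast++
slow=3 fast=11: a[fast]=0, fast++
slow=3 fast=12: a[fast]=2≠0 swap→a[3]=2, slow++,fast++

slow=4, fast=13, a=[2, 3, 2, 0, 0, 0, 0, 0, 0, 0, 0, 0, 0, 0, 6, 5, 1, 0]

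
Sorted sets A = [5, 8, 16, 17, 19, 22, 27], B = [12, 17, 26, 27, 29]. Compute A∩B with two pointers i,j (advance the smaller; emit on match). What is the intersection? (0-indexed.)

intersection = [17, 27]

[i=0,j=0] 5<12 → i++
[i=1,j=0] 8<12 → i++
[i=2,j=0] 16>12 → j++
[i=2,j=1] 16<17 → i++
[i=3,j=1] 17==17 emit → i++,j++
[i=4,j=2] 19<26 → i++
[i=5,j=2] 22<26 → i++
[i=6,j=2] 27>26 → j++
[i=6,j=3] 27==27 emit → i++,j++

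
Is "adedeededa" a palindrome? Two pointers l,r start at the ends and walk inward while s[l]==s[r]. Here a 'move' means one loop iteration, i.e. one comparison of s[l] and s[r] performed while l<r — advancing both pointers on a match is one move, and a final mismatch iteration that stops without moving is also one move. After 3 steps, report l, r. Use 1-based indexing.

l=4, r=7

[1,10] 'a'=='a' → l++,r--
[2,9] 'd'=='d' → l++,r--
[3,8] 'e'=='e' → l++,r--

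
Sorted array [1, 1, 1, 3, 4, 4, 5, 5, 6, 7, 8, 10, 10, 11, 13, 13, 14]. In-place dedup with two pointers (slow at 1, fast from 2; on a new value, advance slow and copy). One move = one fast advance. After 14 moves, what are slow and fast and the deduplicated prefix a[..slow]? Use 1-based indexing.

slow=10, fast=16, prefix=[1, 3, 4, 5, 6, 7, 8, 10, 11, 13]

slow=1 fast=2: a[fast]=1=a[slow] dup, fast++
slow=1 fast=3: a[fast]=1=a[slow] dup, fast++
slow=1 fast=4: a[fast]=3≠a[slow]=1 write a[2]=3, slow++,fast++
slow=2 fast=5: a[fast]=4≠a[slow]=3 write a[3]=4, slow++,fast++
slow=3 fast=6: a[fast]=4=a[slow] dup, fast++
slow=3 fast=7: a[fast]=5≠a[slow]=4 write a[4]=5, slow++,fast++
slow=4 fast=8: a[fast]=5=a[slow] dup, fast++
slow=4 fast=9: a[fast]=6≠a[slow]=5 write a[5]=6, slow++,fast++
slow=5 fast=10: a[fast]=7≠a[slow]=6 write a[6]=7, slow++,fast++
slow=6 fast=11: a[fast]=8≠a[slow]=7 write a[7]=8, slow++,fast++
slow=7 fast=12: a[fast]=10≠a[slow]=8 write a[8]=10, slow++,fast++
slow=8 fast=13: a[fast]=10=a[slow] dup, fast++
slow=8 fast=14: a[fast]=11≠a[slow]=10 write a[9]=11, slow++,fast++
slow=9 fast=15: a[fast]=13≠a[slow]=11 write a[10]=13, slow++,fast++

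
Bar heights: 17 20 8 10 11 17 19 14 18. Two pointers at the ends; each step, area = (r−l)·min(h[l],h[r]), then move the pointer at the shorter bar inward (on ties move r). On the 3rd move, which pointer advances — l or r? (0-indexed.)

[0,8] min(17,18)*8=136 best=136 * → l++
[1,8] min(20,18)*7=126 best=136 → r--
[1,7] min(20,14)*6=84 best=136 → r--

r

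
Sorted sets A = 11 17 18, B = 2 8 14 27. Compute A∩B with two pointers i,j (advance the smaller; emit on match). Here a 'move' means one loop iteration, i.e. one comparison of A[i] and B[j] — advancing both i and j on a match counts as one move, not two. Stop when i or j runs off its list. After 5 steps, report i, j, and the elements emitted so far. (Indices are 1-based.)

[i=1,j=1] 11>2 → j++
[i=1,j=2] 11>8 → j++
[i=1,j=3] 11<14 → i++
[i=2,j=3] 17>14 → j++
[i=2,j=4] 17<27 → i++

i=3, j=4, emitted=[]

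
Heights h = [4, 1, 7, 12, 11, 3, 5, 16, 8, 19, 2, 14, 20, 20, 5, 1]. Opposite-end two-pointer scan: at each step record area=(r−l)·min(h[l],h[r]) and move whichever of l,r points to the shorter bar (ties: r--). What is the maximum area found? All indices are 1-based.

l=1 r=16: min(4,1)*15=15 best=15 *, r--
l=1 r=15: min(4,5)*14=56 best=56 *, l++
l=2 r=15: min(1,5)*13=13 best=56, l++
l=3 r=15: min(7,5)*12=60 best=60 *, r--
l=3 r=14: min(7,20)*11=77 best=77 *, l++
l=4 r=14: min(12,20)*10=120 best=120 *, l++
l=5 r=14: min(11,20)*9=99 best=120, l++
l=6 r=14: min(3,20)*8=24 best=120, l++
l=7 r=14: min(5,20)*7=35 best=120, l++
l=8 r=14: min(16,20)*6=96 best=120, l++
l=9 r=14: min(8,20)*5=40 best=120, l++
l=10 r=14: min(19,20)*4=76 best=120, l++
l=11 r=14: min(2,20)*3=6 best=120, l++
l=12 r=14: min(14,20)*2=28 best=120, l++
l=13 r=14: min(20,20)*1=20 best=120, r--

max area = 120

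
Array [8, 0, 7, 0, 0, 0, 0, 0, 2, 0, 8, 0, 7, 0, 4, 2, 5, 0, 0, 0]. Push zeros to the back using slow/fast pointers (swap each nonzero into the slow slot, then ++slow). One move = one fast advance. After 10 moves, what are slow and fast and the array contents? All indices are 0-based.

slow=3, fast=10, a=[8, 7, 2, 0, 0, 0, 0, 0, 0, 0, 8, 0, 7, 0, 4, 2, 5, 0, 0, 0]

slow=0 fast=0: a[fast]=8≠0 swap→a[0]=8, slow++,fast++
slow=1 fast=1: a[fast]=0, fast++
slow=1 fast=2: a[fast]=7≠0 swap→a[1]=7, slow++,fast++
slow=2 fast=3: a[fast]=0, fast++
slow=2 fast=4: a[fast]=0, fast++
slow=2 fast=5: a[fast]=0, fast++
slow=2 fast=6: a[fast]=0, fast++
slow=2 fast=7: a[fast]=0, fast++
slow=2 fast=8: a[fast]=2≠0 swap→a[2]=2, slow++,fast++
slow=3 fast=9: a[fast]=0, fast++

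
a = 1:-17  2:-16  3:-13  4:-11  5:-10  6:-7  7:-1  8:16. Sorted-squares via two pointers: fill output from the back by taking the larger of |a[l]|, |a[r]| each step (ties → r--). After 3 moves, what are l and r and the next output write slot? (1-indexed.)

l=3, r=7, next write slot=5

l=1 r=8: |-17|>|16| out[8]=289, l++
l=2 r=8: |-16|<=|16| out[7]=256, r--
l=2 r=7: |-16|>|-1| out[6]=256, l++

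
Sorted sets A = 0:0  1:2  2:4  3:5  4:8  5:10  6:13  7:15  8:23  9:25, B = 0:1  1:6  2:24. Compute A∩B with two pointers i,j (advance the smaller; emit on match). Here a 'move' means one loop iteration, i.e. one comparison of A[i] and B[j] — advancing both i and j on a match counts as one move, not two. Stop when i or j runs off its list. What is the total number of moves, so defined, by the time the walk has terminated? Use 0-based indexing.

12 moves

i=0 j=0: 0<1, i++
i=1 j=0: 2>1, j++
i=1 j=1: 2<6, i++
i=2 j=1: 4<6, i++
i=3 j=1: 5<6, i++
i=4 j=1: 8>6, j++
i=4 j=2: 8<24, i++
i=5 j=2: 10<24, i++
i=6 j=2: 13<24, i++
i=7 j=2: 15<24, i++
i=8 j=2: 23<24, i++
i=9 j=2: 25>24, j++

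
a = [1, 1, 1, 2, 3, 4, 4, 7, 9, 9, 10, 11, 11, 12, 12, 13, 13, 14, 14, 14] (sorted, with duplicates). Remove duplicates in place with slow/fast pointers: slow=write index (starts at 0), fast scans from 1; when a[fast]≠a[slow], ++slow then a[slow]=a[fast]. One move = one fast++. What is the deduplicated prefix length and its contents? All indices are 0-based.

length 11; prefix = [1, 2, 3, 4, 7, 9, 10, 11, 12, 13, 14]

slow=0 fast=1: a[fast]=1=a[slow] dup, fast++
slow=0 fast=2: a[fast]=1=a[slow] dup, fast++
slow=0 fast=3: a[fast]=2≠a[slow]=1 write a[1]=2, slow++,fast++
slow=1 fast=4: a[fast]=3≠a[slow]=2 write a[2]=3, slow++,fast++
slow=2 fast=5: a[fast]=4≠a[slow]=3 write a[3]=4, slow++,fast++
slow=3 fast=6: a[fast]=4=a[slow] dup, fast++
slow=3 fast=7: a[fast]=7≠a[slow]=4 write a[4]=7, slow++,fast++
slow=4 fast=8: a[fast]=9≠a[slow]=7 write a[5]=9, slow++,fast++
slow=5 fast=9: a[fast]=9=a[slow] dup, fast++
slow=5 fast=10: a[fast]=10≠a[slow]=9 write a[6]=10, slow++,fast++
slow=6 fast=11: a[fast]=11≠a[slow]=10 write a[7]=11, slow++,fast++
slow=7 fast=12: a[fast]=11=a[slow] dup, fast++
slow=7 fast=13: a[fast]=12≠a[slow]=11 write a[8]=12, slow++,fast++
slow=8 fast=14: a[fast]=12=a[slow] dup, fast++
slow=8 fast=15: a[fast]=13≠a[slow]=12 write a[9]=13, slow++,fast++
slow=9 fast=16: a[fast]=13=a[slow] dup, fast++
slow=9 fast=17: a[fast]=14≠a[slow]=13 write a[10]=14, slow++,fast++
slow=10 fast=18: a[fast]=14=a[slow] dup, fast++
slow=10 fast=19: a[fast]=14=a[slow] dup, fast++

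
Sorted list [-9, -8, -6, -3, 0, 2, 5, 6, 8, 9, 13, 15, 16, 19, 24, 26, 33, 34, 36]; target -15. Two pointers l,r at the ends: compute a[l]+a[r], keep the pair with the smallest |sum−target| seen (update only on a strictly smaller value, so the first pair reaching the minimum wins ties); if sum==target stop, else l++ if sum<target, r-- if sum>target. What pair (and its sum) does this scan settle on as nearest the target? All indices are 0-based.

pair (-9, -6) with sum -15 (|Δ|=0)

[0,18] -9+36=27 d=42 * → r--
[0,17] -9+34=25 d=40 * → r--
[0,16] -9+33=24 d=39 * → r--
[0,15] -9+26=17 d=32 * → r--
[0,14] -9+24=15 d=30 * → r--
[0,13] -9+19=10 d=25 * → r--
[0,12] -9+16=7 d=22 * → r--
[0,11] -9+15=6 d=21 * → r--
[0,10] -9+13=4 d=19 * → r--
[0,9] -9+9=0 d=15 * → r--
[0,8] -9+8=-1 d=14 * → r--
[0,7] -9+6=-3 d=12 * → r--
[0,6] -9+5=-4 d=11 * → r--
[0,5] -9+2=-7 d=8 * → r--
[0,4] -9+0=-9 d=6 * → r--
[0,3] -9+-3=-12 d=3 * → r--
[0,2] -9+-6=-15 d=0 * → stop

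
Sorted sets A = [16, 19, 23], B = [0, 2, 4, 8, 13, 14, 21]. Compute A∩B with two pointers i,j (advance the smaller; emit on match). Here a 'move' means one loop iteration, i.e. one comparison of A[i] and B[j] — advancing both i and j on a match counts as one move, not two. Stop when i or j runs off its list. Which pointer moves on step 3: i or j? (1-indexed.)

i=1 j=1: 16>0, j++
i=1 j=2: 16>2, j++
i=1 j=3: 16>4, j++

j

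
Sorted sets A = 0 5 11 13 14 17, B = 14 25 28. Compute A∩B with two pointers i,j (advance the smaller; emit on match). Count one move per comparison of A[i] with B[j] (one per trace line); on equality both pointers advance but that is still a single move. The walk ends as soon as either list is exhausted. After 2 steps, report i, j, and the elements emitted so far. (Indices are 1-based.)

i=1 j=1: 0<14, i++
i=2 j=1: 5<14, i++

i=3, j=1, emitted=[]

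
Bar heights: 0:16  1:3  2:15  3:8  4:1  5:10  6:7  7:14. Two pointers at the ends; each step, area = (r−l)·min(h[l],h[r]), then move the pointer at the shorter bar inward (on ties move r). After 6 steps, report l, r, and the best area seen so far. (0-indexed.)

l=0 r=7: min(16,14)*7=98 best=98 *, r--
l=0 r=6: min(16,7)*6=42 best=98, r--
l=0 r=5: min(16,10)*5=50 best=98, r--
l=0 r=4: min(16,1)*4=4 best=98, r--
l=0 r=3: min(16,8)*3=24 best=98, r--
l=0 r=2: min(16,15)*2=30 best=98, r--

l=0, r=1, best area=98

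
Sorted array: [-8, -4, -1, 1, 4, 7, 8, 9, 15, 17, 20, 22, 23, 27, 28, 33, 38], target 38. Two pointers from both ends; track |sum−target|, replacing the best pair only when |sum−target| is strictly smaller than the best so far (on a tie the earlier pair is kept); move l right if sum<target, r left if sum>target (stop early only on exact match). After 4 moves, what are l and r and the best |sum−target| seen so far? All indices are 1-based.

[1,17] -8+38=30 d=8 * → l++
[2,17] -4+38=34 d=4 * → l++
[3,17] -1+38=37 d=1 * → l++
[4,17] 1+38=39 d=1 → r--

l=4, r=16, best |Δ|=1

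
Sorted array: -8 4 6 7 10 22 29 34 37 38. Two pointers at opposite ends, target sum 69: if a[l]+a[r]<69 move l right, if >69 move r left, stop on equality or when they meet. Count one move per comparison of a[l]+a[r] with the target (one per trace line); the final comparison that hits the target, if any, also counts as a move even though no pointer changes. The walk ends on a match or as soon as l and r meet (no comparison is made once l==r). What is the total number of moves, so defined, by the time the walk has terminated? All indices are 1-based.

l=1 r=10: -8+38=30 <69, l++
l=2 r=10: 4+38=42 <69, l++
l=3 r=10: 6+38=44 <69, l++
l=4 r=10: 7+38=45 <69, l++
l=5 r=10: 10+38=48 <69, l++
l=6 r=10: 22+38=60 <69, l++
l=7 r=10: 29+38=67 <69, l++
l=8 r=10: 34+38=72 >69, r--
l=8 r=9: 34+37=71 >69, r--

9 moves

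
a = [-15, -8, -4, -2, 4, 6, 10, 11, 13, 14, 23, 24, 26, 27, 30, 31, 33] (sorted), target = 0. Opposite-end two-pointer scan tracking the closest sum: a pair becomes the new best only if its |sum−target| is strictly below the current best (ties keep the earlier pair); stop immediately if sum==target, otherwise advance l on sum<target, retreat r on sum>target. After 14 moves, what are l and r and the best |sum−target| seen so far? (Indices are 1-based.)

l=1 r=17: -15+33=18 d=18 *, r--
l=1 r=16: -15+31=16 d=16 *, r--
l=1 r=15: -15+30=15 d=15 *, r--
l=1 r=14: -15+27=12 d=12 *, r--
l=1 r=13: -15+26=11 d=11 *, r--
l=1 r=12: -15+24=9 d=9 *, r--
l=1 r=11: -15+23=8 d=8 *, r--
l=1 r=10: -15+14=-1 d=1 *, l++
l=2 r=10: -8+14=6 d=6, r--
l=2 r=9: -8+13=5 d=5, r--
l=2 r=8: -8+11=3 d=3, r--
l=2 r=7: -8+10=2 d=2, r--
l=2 r=6: -8+6=-2 d=2, l++
l=3 r=6: -4+6=2 d=2, r--

l=3, r=5, best |Δ|=1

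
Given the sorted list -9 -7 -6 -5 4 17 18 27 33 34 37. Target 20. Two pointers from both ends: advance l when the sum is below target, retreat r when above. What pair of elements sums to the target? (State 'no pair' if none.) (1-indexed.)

l=1 r=11: -9+37=28 >20, r--
l=1 r=10: -9+34=25 >20, r--
l=1 r=9: -9+33=24 >20, r--
l=1 r=8: -9+27=18 <20, l++
l=2 r=8: -7+27=20, found

(-7, 27)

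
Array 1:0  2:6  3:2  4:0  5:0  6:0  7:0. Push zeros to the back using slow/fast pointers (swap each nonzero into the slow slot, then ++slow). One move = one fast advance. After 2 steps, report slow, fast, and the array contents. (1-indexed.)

(s=1,f=1) a[fast]=0 → fast++
(s=1,f=2) a[fast]=6≠0 swap→a[1]=6 → slow++,fast++

slow=2, fast=3, a=[6, 0, 2, 0, 0, 0, 0]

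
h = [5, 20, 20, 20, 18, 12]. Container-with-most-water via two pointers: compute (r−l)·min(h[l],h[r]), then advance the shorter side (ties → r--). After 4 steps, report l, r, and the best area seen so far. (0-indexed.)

[0,5] min(5,12)*5=25 best=25 * → l++
[1,5] min(20,12)*4=48 best=48 * → r--
[1,4] min(20,18)*3=54 best=54 * → r--
[1,3] min(20,20)*2=40 best=54 → r--

l=1, r=2, best area=54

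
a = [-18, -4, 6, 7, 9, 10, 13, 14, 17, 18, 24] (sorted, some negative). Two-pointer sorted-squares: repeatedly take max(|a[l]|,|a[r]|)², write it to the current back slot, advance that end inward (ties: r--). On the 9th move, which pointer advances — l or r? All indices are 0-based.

l=0 r=10: |-18|<=|24| out[10]=576, r--
l=0 r=9: |-18|<=|18| out[9]=324, r--
l=0 r=8: |-18|>|17| out[8]=324, l++
l=1 r=8: |-4|<=|17| out[7]=289, r--
l=1 r=7: |-4|<=|14| out[6]=196, r--
l=1 r=6: |-4|<=|13| out[5]=169, r--
l=1 r=5: |-4|<=|10| out[4]=100, r--
l=1 r=4: |-4|<=|9| out[3]=81, r--
l=1 r=3: |-4|<=|7| out[2]=49, r--

r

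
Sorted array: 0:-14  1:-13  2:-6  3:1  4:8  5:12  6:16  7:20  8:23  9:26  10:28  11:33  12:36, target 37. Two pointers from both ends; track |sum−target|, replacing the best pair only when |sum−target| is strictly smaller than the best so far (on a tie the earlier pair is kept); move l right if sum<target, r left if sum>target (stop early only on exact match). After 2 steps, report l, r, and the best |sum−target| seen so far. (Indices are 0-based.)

l=2, r=12, best |Δ|=14

[0,12] -14+36=22 d=15 * → l++
[1,12] -13+36=23 d=14 * → l++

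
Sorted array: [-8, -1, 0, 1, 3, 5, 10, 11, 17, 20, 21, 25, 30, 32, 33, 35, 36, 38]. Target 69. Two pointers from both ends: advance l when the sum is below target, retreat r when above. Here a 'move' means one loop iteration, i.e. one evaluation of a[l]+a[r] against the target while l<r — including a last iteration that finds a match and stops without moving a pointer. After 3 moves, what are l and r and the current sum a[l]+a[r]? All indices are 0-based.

l=0 r=17: -8+38=30 <69, l++
l=1 r=17: -1+38=37 <69, l++
l=2 r=17: 0+38=38 <69, l++

l=3, r=17, sum=39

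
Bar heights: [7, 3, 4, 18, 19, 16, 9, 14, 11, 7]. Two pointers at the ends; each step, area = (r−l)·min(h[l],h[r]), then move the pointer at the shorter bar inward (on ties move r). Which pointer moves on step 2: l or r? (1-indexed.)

l

[1,10] min(7,7)*9=63 best=63 * → r--
[1,9] min(7,11)*8=56 best=63 → l++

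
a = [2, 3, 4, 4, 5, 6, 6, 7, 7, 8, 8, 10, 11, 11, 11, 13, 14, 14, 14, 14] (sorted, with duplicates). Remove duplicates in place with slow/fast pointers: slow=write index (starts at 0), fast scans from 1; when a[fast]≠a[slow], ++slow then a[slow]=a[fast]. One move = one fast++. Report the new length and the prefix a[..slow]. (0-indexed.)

slow=0 fast=1: a[fast]=3≠a[slow]=2 write a[1]=3, slow++,fast++
slow=1 fast=2: a[fast]=4≠a[slow]=3 write a[2]=4, slow++,fast++
slow=2 fast=3: a[fast]=4=a[slow] dup, fast++
slow=2 fast=4: a[fast]=5≠a[slow]=4 write a[3]=5, slow++,fast++
slow=3 fast=5: a[fast]=6≠a[slow]=5 write a[4]=6, slow++,fast++
slow=4 fast=6: a[fast]=6=a[slow] dup, fast++
slow=4 fast=7: a[fast]=7≠a[slow]=6 write a[5]=7, slow++,fast++
slow=5 fast=8: a[fast]=7=a[slow] dup, fast++
slow=5 fast=9: a[fast]=8≠a[slow]=7 write a[6]=8, slow++,fast++
slow=6 fast=10: a[fast]=8=a[slow] dup, fast++
slow=6 fast=11: a[fast]=10≠a[slow]=8 write a[7]=10, slow++,fast++
slow=7 fast=12: a[fast]=11≠a[slow]=10 write a[8]=11, slow++,fast++
slow=8 fast=13: a[fast]=11=a[slow] dup, fast++
slow=8 fast=14: a[fast]=11=a[slow] dup, fast++
slow=8 fast=15: a[fast]=13≠a[slow]=11 write a[9]=13, slow++,fast++
slow=9 fast=16: a[fast]=14≠a[slow]=13 write a[10]=14, slow++,fast++
slow=10 fast=17: a[fast]=14=a[slow] dup, fast++
slow=10 fast=18: a[fast]=14=a[slow] dup, fast++
slow=10 fast=19: a[fast]=14=a[slow] dup, fast++

length 11; prefix = [2, 3, 4, 5, 6, 7, 8, 10, 11, 13, 14]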